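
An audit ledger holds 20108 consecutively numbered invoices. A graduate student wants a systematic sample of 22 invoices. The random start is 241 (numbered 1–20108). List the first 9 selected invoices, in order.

k = N/n = 20108/22 = 914
invoice 1: 241
invoice 2: 241 + 914 = 1155
invoice 3: 1155 + 914 = 2069
invoice 4: 2069 + 914 = 2983
invoice 5: 2983 + 914 = 3897
invoice 6: 3897 + 914 = 4811
invoice 7: 4811 + 914 = 5725
invoice 8: 5725 + 914 = 6639
invoice 9: 6639 + 914 = 7553

241, 1155, 2069, 2983, 3897, 4811, 5725, 6639, 7553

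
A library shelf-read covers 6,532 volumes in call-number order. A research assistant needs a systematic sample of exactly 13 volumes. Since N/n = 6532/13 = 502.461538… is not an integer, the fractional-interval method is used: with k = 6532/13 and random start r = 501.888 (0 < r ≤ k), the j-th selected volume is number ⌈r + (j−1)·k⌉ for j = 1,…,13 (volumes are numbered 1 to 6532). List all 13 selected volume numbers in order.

502, 1005, 1507, 2010, 2512, 3015, 3517, 4020, 4522, 5025, 5527, 6029, 6532

j=1: r + 0k = 501.888 → ⌈·⌉ = 502
j=2: r + 1k = 1004.349538… → ⌈·⌉ = 1005
j=3: r + 2k = 1506.811076… → ⌈·⌉ = 1507
j=4: r + 3k = 2009.272615… → ⌈·⌉ = 2010
j=5: r + 4k = 2511.734153… → ⌈·⌉ = 2512
j=6: r + 5k = 3014.195692… → ⌈·⌉ = 3015
j=7: r + 6k = 3516.657230… → ⌈·⌉ = 3517
j=8: r + 7k = 4019.118769… → ⌈·⌉ = 4020
j=9: r + 8k = 4521.580307… → ⌈·⌉ = 4522
j=10: r + 9k = 5024.041846… → ⌈·⌉ = 5025
j=11: r + 10k = 5526.503384… → ⌈·⌉ = 5527
j=12: r + 11k = 6028.964923… → ⌈·⌉ = 6029
j=13: r + 12k = 6531.426461… → ⌈·⌉ = 6532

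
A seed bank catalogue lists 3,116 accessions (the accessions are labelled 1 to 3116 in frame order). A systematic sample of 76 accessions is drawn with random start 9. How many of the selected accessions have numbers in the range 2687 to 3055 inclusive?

k = 3116/76 = 41
First selection ≥ 2687: 9 + ⌈(2687−9)/41⌉·41 = 9 + 66×41 = 2715
Last selection ≤ 3055: 9 + ⌊(3055−9)/41⌋·41 = 9 + 74×41 = 3043
Count = 74 − 66 + 1 = 9

9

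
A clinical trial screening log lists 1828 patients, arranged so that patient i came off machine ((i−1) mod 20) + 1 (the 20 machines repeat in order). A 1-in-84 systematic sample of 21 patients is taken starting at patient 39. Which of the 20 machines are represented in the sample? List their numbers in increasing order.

3, 7, 11, 15, 19

Consecutive selections differ by k = 84, so their machine numbers differ by 84 mod 20 = 4.
gcd(84, 20) = 4, so the sample visits 20/4 = 5 distinct residues mod 20.
Start 39 is machine 19; the machines hit are 3, 7, 11, 15, 19.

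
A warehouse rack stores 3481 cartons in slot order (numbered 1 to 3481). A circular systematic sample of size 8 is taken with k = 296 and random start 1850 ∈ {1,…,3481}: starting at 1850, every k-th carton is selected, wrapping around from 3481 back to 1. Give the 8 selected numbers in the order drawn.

1850, 2146, 2442, 2738, 3034, 3330, 145, 441

Selection 1: 1850
Selection 2: 1850 + 296 = 2146
Selection 3: 2146 + 296 = 2442
Selection 4: 2442 + 296 = 2738
Selection 5: 2738 + 296 = 3034
Selection 6: 3034 + 296 = 3330
Selection 7: 3330 + 296 = 3626 → 3626 − 3481 = 145
Selection 8: 145 + 296 = 441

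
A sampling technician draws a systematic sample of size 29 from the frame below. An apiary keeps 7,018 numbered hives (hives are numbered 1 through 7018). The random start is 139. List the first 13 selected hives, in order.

139, 381, 623, 865, 1107, 1349, 1591, 1833, 2075, 2317, 2559, 2801, 3043

k = N/n = 7018/29 = 242
hive 1: 139
hive 2: 139 + 242 = 381
hive 3: 381 + 242 = 623
hive 4: 623 + 242 = 865
hive 5: 865 + 242 = 1107
hive 6: 1107 + 242 = 1349
hive 7: 1349 + 242 = 1591
hive 8: 1591 + 242 = 1833
hive 9: 1833 + 242 = 2075
hive 10: 2075 + 242 = 2317
hive 11: 2317 + 242 = 2559
hive 12: 2559 + 242 = 2801
hive 13: 2801 + 242 = 3043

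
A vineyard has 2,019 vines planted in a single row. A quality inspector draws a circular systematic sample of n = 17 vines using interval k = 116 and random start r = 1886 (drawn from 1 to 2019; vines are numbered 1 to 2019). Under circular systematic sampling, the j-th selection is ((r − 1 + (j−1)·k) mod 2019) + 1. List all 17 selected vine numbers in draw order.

Selection 1: 1886
Selection 2: 1886 + 116 = 2002
Selection 3: 2002 + 116 = 2118 → 2118 − 2019 = 99
Selection 4: 99 + 116 = 215
Selection 5: 215 + 116 = 331
Selection 6: 331 + 116 = 447
Selection 7: 447 + 116 = 563
Selection 8: 563 + 116 = 679
Selection 9: 679 + 116 = 795
Selection 10: 795 + 116 = 911
Selection 11: 911 + 116 = 1027
Selection 12: 1027 + 116 = 1143
Selection 13: 1143 + 116 = 1259
Selection 14: 1259 + 116 = 1375
Selection 15: 1375 + 116 = 1491
Selection 16: 1491 + 116 = 1607
Selection 17: 1607 + 116 = 1723

1886, 2002, 99, 215, 331, 447, 563, 679, 795, 911, 1027, 1143, 1259, 1375, 1491, 1607, 1723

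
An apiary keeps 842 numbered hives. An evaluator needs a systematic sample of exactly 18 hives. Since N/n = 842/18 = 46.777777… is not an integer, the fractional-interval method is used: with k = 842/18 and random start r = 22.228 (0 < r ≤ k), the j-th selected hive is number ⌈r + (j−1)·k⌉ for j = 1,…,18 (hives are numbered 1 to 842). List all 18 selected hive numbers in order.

j=1: r + 0k = 22.228 → ⌈·⌉ = 23
j=2: r + 1k = 69.005777… → ⌈·⌉ = 70
j=3: r + 2k = 115.783555… → ⌈·⌉ = 116
j=4: r + 3k = 162.561333… → ⌈·⌉ = 163
j=5: r + 4k = 209.339111… → ⌈·⌉ = 210
j=6: r + 5k = 256.116888… → ⌈·⌉ = 257
j=7: r + 6k = 302.894666… → ⌈·⌉ = 303
j=8: r + 7k = 349.672444… → ⌈·⌉ = 350
j=9: r + 8k = 396.450222… → ⌈·⌉ = 397
j=10: r + 9k = 443.228 → ⌈·⌉ = 444
j=11: r + 10k = 490.005777… → ⌈·⌉ = 491
j=12: r + 11k = 536.783555… → ⌈·⌉ = 537
j=13: r + 12k = 583.561333… → ⌈·⌉ = 584
j=14: r + 13k = 630.339111… → ⌈·⌉ = 631
j=15: r + 14k = 677.116888… → ⌈·⌉ = 678
j=16: r + 15k = 723.894666… → ⌈·⌉ = 724
j=17: r + 16k = 770.672444… → ⌈·⌉ = 771
j=18: r + 17k = 817.450222… → ⌈·⌉ = 818

23, 70, 116, 163, 210, 257, 303, 350, 397, 444, 491, 537, 584, 631, 678, 724, 771, 818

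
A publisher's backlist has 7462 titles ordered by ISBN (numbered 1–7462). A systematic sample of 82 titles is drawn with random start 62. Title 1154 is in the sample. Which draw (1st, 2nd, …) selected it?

13

k = 7462/82 = 91
position = (1154 − 62)/91 + 1 = 1092/91 + 1 = 12 + 1 = 13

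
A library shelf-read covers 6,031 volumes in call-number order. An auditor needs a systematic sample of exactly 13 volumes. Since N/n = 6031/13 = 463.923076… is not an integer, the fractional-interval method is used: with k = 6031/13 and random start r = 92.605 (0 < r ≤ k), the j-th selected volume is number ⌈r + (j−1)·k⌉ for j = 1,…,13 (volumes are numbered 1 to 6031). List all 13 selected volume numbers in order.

j=1: r + 0k = 92.605 → ⌈·⌉ = 93
j=2: r + 1k = 556.528076… → ⌈·⌉ = 557
j=3: r + 2k = 1020.451153… → ⌈·⌉ = 1021
j=4: r + 3k = 1484.374230… → ⌈·⌉ = 1485
j=5: r + 4k = 1948.297307… → ⌈·⌉ = 1949
j=6: r + 5k = 2412.220384… → ⌈·⌉ = 2413
j=7: r + 6k = 2876.143461… → ⌈·⌉ = 2877
j=8: r + 7k = 3340.066538… → ⌈·⌉ = 3341
j=9: r + 8k = 3803.989615… → ⌈·⌉ = 3804
j=10: r + 9k = 4267.912692… → ⌈·⌉ = 4268
j=11: r + 10k = 4731.835769… → ⌈·⌉ = 4732
j=12: r + 11k = 5195.758846… → ⌈·⌉ = 5196
j=13: r + 12k = 5659.681923… → ⌈·⌉ = 5660

93, 557, 1021, 1485, 1949, 2413, 2877, 3341, 3804, 4268, 4732, 5196, 5660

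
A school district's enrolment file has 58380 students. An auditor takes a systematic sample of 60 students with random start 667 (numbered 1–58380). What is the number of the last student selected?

58074

k = 58380/60 = 973
60th selection = r + (60−1)·k = 667 + 59×973 = 667 + 57407 = 58074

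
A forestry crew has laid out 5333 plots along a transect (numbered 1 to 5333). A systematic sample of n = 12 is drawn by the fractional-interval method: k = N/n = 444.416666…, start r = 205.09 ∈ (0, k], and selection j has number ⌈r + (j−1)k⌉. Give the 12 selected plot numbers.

j=1: r + 0k = 205.09 → ⌈·⌉ = 206
j=2: r + 1k = 649.506666… → ⌈·⌉ = 650
j=3: r + 2k = 1093.923333… → ⌈·⌉ = 1094
j=4: r + 3k = 1538.34 → ⌈·⌉ = 1539
j=5: r + 4k = 1982.756666… → ⌈·⌉ = 1983
j=6: r + 5k = 2427.173333… → ⌈·⌉ = 2428
j=7: r + 6k = 2871.59 → ⌈·⌉ = 2872
j=8: r + 7k = 3316.006666… → ⌈·⌉ = 3317
j=9: r + 8k = 3760.423333… → ⌈·⌉ = 3761
j=10: r + 9k = 4204.84 → ⌈·⌉ = 4205
j=11: r + 10k = 4649.256666… → ⌈·⌉ = 4650
j=12: r + 11k = 5093.673333… → ⌈·⌉ = 5094

206, 650, 1094, 1539, 1983, 2428, 2872, 3317, 3761, 4205, 4650, 5094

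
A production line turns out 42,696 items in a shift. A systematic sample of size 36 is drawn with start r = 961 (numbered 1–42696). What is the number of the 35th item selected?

41285

k = 42696/36 = 1186
35th selection = r + (35−1)·k = 961 + 34×1186 = 961 + 40324 = 41285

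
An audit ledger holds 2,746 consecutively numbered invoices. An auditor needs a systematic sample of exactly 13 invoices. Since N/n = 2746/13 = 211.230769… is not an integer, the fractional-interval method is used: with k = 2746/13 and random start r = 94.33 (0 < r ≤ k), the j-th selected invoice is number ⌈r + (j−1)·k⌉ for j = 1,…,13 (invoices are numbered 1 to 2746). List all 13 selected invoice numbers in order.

j=1: r + 0k = 94.33 → ⌈·⌉ = 95
j=2: r + 1k = 305.560769… → ⌈·⌉ = 306
j=3: r + 2k = 516.791538… → ⌈·⌉ = 517
j=4: r + 3k = 728.022307… → ⌈·⌉ = 729
j=5: r + 4k = 939.253076… → ⌈·⌉ = 940
j=6: r + 5k = 1150.483846… → ⌈·⌉ = 1151
j=7: r + 6k = 1361.714615… → ⌈·⌉ = 1362
j=8: r + 7k = 1572.945384… → ⌈·⌉ = 1573
j=9: r + 8k = 1784.176153… → ⌈·⌉ = 1785
j=10: r + 9k = 1995.406923… → ⌈·⌉ = 1996
j=11: r + 10k = 2206.637692… → ⌈·⌉ = 2207
j=12: r + 11k = 2417.868461… → ⌈·⌉ = 2418
j=13: r + 12k = 2629.099230… → ⌈·⌉ = 2630

95, 306, 517, 729, 940, 1151, 1362, 1573, 1785, 1996, 2207, 2418, 2630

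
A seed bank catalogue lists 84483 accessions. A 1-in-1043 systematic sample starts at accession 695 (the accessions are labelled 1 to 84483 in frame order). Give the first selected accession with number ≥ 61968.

62232

k = 1043
Steps past start: ⌈(61968 − 695)/1043⌉ = ⌈61273/1043⌉ = 59
Selected accession: 695 + 59×1043 = 62232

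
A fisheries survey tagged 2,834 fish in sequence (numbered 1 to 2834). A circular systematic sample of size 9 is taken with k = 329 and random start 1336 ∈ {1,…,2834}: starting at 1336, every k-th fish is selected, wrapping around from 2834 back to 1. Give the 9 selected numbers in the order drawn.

Selection 1: 1336
Selection 2: 1336 + 329 = 1665
Selection 3: 1665 + 329 = 1994
Selection 4: 1994 + 329 = 2323
Selection 5: 2323 + 329 = 2652
Selection 6: 2652 + 329 = 2981 → 2981 − 2834 = 147
Selection 7: 147 + 329 = 476
Selection 8: 476 + 329 = 805
Selection 9: 805 + 329 = 1134

1336, 1665, 1994, 2323, 2652, 147, 476, 805, 1134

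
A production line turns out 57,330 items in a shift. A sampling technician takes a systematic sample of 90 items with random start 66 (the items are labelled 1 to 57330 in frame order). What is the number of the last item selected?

k = 57330/90 = 637
90th selection = r + (90−1)·k = 66 + 89×637 = 66 + 56693 = 56759

56759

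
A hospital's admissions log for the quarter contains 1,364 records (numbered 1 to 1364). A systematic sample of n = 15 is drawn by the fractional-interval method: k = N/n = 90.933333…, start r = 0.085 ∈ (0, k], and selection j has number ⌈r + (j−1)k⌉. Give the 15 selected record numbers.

1, 92, 182, 273, 364, 455, 546, 637, 728, 819, 910, 1001, 1092, 1183, 1274

j=1: r + 0k = 0.085 → ⌈·⌉ = 1
j=2: r + 1k = 91.018333… → ⌈·⌉ = 92
j=3: r + 2k = 181.951666… → ⌈·⌉ = 182
j=4: r + 3k = 272.885 → ⌈·⌉ = 273
j=5: r + 4k = 363.818333… → ⌈·⌉ = 364
j=6: r + 5k = 454.751666… → ⌈·⌉ = 455
j=7: r + 6k = 545.685 → ⌈·⌉ = 546
j=8: r + 7k = 636.618333… → ⌈·⌉ = 637
j=9: r + 8k = 727.551666… → ⌈·⌉ = 728
j=10: r + 9k = 818.485 → ⌈·⌉ = 819
j=11: r + 10k = 909.418333… → ⌈·⌉ = 910
j=12: r + 11k = 1000.351666… → ⌈·⌉ = 1001
j=13: r + 12k = 1091.285 → ⌈·⌉ = 1092
j=14: r + 13k = 1182.218333… → ⌈·⌉ = 1183
j=15: r + 14k = 1273.151666… → ⌈·⌉ = 1274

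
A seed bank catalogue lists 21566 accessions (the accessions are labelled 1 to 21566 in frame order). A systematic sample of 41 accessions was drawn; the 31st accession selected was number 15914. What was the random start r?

134

k = 21566/41 = 526
r = 15914 − (31−1)×526 = 15914 − 15780 = 134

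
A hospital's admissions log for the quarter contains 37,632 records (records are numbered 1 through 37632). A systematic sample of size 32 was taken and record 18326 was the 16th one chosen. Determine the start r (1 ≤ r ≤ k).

k = 37632/32 = 1176
r = 18326 − (16−1)×1176 = 18326 − 17640 = 686

686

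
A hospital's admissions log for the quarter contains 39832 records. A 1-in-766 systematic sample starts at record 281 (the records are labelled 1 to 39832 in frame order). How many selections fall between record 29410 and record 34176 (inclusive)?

6

k = 766
First selection ≥ 29410: 281 + ⌈(29410−281)/766⌉·766 = 281 + 39×766 = 30155
Last selection ≤ 34176: 281 + ⌊(34176−281)/766⌋·766 = 281 + 44×766 = 33985
Count = 44 − 39 + 1 = 6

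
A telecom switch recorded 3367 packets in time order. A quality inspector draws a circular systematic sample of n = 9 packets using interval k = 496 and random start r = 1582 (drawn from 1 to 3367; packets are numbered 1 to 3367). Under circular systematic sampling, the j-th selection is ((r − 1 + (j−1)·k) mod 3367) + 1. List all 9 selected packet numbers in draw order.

Selection 1: 1582
Selection 2: 1582 + 496 = 2078
Selection 3: 2078 + 496 = 2574
Selection 4: 2574 + 496 = 3070
Selection 5: 3070 + 496 = 3566 → 3566 − 3367 = 199
Selection 6: 199 + 496 = 695
Selection 7: 695 + 496 = 1191
Selection 8: 1191 + 496 = 1687
Selection 9: 1687 + 496 = 2183

1582, 2078, 2574, 3070, 199, 695, 1191, 1687, 2183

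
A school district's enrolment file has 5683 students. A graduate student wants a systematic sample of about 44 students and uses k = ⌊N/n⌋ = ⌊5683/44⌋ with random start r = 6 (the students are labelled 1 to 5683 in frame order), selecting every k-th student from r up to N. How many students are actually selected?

k = ⌊5683/44⌋ = 129
Achieved size = ⌊(5683 − 6)/129⌋ + 1 = ⌊5677/129⌋ + 1 = 44 + 1 = 45
(last selection: 6 + 44×129 = 5682 ≤ 5683; next would be 5811 > 5683)

45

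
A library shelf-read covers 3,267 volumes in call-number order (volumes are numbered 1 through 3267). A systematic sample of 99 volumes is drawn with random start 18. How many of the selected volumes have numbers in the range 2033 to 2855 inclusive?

24

k = 3267/99 = 33
First selection ≥ 2033: 18 + ⌈(2033−18)/33⌉·33 = 18 + 62×33 = 2064
Last selection ≤ 2855: 18 + ⌊(2855−18)/33⌋·33 = 18 + 85×33 = 2823
Count = 85 − 62 + 1 = 24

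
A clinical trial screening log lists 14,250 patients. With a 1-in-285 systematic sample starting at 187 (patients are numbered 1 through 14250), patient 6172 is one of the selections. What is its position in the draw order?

22

k = 285
position = (6172 − 187)/285 + 1 = 5985/285 + 1 = 21 + 1 = 22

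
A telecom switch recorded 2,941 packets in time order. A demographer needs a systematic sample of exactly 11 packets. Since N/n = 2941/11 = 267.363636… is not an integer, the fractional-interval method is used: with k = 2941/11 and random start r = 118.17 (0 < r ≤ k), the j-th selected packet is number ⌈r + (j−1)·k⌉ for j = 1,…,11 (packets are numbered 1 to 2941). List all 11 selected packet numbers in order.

119, 386, 653, 921, 1188, 1455, 1723, 1990, 2258, 2525, 2792

j=1: r + 0k = 118.17 → ⌈·⌉ = 119
j=2: r + 1k = 385.533636… → ⌈·⌉ = 386
j=3: r + 2k = 652.897272… → ⌈·⌉ = 653
j=4: r + 3k = 920.260909… → ⌈·⌉ = 921
j=5: r + 4k = 1187.624545… → ⌈·⌉ = 1188
j=6: r + 5k = 1454.988181… → ⌈·⌉ = 1455
j=7: r + 6k = 1722.351818… → ⌈·⌉ = 1723
j=8: r + 7k = 1989.715454… → ⌈·⌉ = 1990
j=9: r + 8k = 2257.079090… → ⌈·⌉ = 2258
j=10: r + 9k = 2524.442727… → ⌈·⌉ = 2525
j=11: r + 10k = 2791.806363… → ⌈·⌉ = 2792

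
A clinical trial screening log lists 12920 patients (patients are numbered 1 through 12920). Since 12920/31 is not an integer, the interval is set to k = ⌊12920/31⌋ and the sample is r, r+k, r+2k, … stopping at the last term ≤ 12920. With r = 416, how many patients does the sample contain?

31

k = ⌊12920/31⌋ = 416
Achieved size = ⌊(12920 − 416)/416⌋ + 1 = ⌊12504/416⌋ + 1 = 30 + 1 = 31
(last selection: 416 + 30×416 = 12896 ≤ 12920; next would be 13312 > 12920)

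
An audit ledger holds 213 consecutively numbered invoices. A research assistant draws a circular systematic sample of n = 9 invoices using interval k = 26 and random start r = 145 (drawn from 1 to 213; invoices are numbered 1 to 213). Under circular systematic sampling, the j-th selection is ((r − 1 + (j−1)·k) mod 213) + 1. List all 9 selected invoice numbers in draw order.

145, 171, 197, 10, 36, 62, 88, 114, 140

Selection 1: 145
Selection 2: 145 + 26 = 171
Selection 3: 171 + 26 = 197
Selection 4: 197 + 26 = 223 → 223 − 213 = 10
Selection 5: 10 + 26 = 36
Selection 6: 36 + 26 = 62
Selection 7: 62 + 26 = 88
Selection 8: 88 + 26 = 114
Selection 9: 114 + 26 = 140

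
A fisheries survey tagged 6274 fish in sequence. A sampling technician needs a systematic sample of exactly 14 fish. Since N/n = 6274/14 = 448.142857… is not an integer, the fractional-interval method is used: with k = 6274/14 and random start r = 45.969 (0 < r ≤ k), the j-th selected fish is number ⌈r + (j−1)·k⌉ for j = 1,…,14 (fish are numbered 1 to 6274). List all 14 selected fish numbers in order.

46, 495, 943, 1391, 1839, 2287, 2735, 3183, 3632, 4080, 4528, 4976, 5424, 5872

j=1: r + 0k = 45.969 → ⌈·⌉ = 46
j=2: r + 1k = 494.111857… → ⌈·⌉ = 495
j=3: r + 2k = 942.254714… → ⌈·⌉ = 943
j=4: r + 3k = 1390.397571… → ⌈·⌉ = 1391
j=5: r + 4k = 1838.540428… → ⌈·⌉ = 1839
j=6: r + 5k = 2286.683285… → ⌈·⌉ = 2287
j=7: r + 6k = 2734.826142… → ⌈·⌉ = 2735
j=8: r + 7k = 3182.969 → ⌈·⌉ = 3183
j=9: r + 8k = 3631.111857… → ⌈·⌉ = 3632
j=10: r + 9k = 4079.254714… → ⌈·⌉ = 4080
j=11: r + 10k = 4527.397571… → ⌈·⌉ = 4528
j=12: r + 11k = 4975.540428… → ⌈·⌉ = 4976
j=13: r + 12k = 5423.683285… → ⌈·⌉ = 5424
j=14: r + 13k = 5871.826142… → ⌈·⌉ = 5872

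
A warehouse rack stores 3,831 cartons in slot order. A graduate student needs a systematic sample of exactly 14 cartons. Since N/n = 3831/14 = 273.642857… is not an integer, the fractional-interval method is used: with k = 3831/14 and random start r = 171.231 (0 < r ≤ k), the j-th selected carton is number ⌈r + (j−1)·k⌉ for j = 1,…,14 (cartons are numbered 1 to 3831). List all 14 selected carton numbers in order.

j=1: r + 0k = 171.231 → ⌈·⌉ = 172
j=2: r + 1k = 444.873857… → ⌈·⌉ = 445
j=3: r + 2k = 718.516714… → ⌈·⌉ = 719
j=4: r + 3k = 992.159571… → ⌈·⌉ = 993
j=5: r + 4k = 1265.802428… → ⌈·⌉ = 1266
j=6: r + 5k = 1539.445285… → ⌈·⌉ = 1540
j=7: r + 6k = 1813.088142… → ⌈·⌉ = 1814
j=8: r + 7k = 2086.731 → ⌈·⌉ = 2087
j=9: r + 8k = 2360.373857… → ⌈·⌉ = 2361
j=10: r + 9k = 2634.016714… → ⌈·⌉ = 2635
j=11: r + 10k = 2907.659571… → ⌈·⌉ = 2908
j=12: r + 11k = 3181.302428… → ⌈·⌉ = 3182
j=13: r + 12k = 3454.945285… → ⌈·⌉ = 3455
j=14: r + 13k = 3728.588142… → ⌈·⌉ = 3729

172, 445, 719, 993, 1266, 1540, 1814, 2087, 2361, 2635, 2908, 3182, 3455, 3729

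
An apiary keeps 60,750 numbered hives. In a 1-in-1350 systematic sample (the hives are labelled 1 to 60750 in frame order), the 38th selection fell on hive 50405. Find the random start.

455

k = 1350
r = 50405 − (38−1)×1350 = 50405 − 49950 = 455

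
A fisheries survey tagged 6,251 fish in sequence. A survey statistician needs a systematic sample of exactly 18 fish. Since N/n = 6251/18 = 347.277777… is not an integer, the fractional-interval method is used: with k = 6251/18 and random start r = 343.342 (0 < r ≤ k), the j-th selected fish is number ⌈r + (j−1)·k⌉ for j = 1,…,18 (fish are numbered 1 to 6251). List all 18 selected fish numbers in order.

j=1: r + 0k = 343.342 → ⌈·⌉ = 344
j=2: r + 1k = 690.619777… → ⌈·⌉ = 691
j=3: r + 2k = 1037.897555… → ⌈·⌉ = 1038
j=4: r + 3k = 1385.175333… → ⌈·⌉ = 1386
j=5: r + 4k = 1732.453111… → ⌈·⌉ = 1733
j=6: r + 5k = 2079.730888… → ⌈·⌉ = 2080
j=7: r + 6k = 2427.008666… → ⌈·⌉ = 2428
j=8: r + 7k = 2774.286444… → ⌈·⌉ = 2775
j=9: r + 8k = 3121.564222… → ⌈·⌉ = 3122
j=10: r + 9k = 3468.842 → ⌈·⌉ = 3469
j=11: r + 10k = 3816.119777… → ⌈·⌉ = 3817
j=12: r + 11k = 4163.397555… → ⌈·⌉ = 4164
j=13: r + 12k = 4510.675333… → ⌈·⌉ = 4511
j=14: r + 13k = 4857.953111… → ⌈·⌉ = 4858
j=15: r + 14k = 5205.230888… → ⌈·⌉ = 5206
j=16: r + 15k = 5552.508666… → ⌈·⌉ = 5553
j=17: r + 16k = 5899.786444… → ⌈·⌉ = 5900
j=18: r + 17k = 6247.064222… → ⌈·⌉ = 6248

344, 691, 1038, 1386, 1733, 2080, 2428, 2775, 3122, 3469, 3817, 4164, 4511, 4858, 5206, 5553, 5900, 6248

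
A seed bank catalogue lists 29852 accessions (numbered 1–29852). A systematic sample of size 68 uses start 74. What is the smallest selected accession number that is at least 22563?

22902

k = 29852/68 = 439
Steps past start: ⌈(22563 − 74)/439⌉ = ⌈22489/439⌉ = 52
Selected accession: 74 + 52×439 = 22902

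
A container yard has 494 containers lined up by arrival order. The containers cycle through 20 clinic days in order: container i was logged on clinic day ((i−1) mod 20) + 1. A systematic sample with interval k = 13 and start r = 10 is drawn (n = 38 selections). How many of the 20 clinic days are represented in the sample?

20

Consecutive selections differ by k = 13, so their clinic day numbers differ by 13 mod 20 = 13.
gcd(13, 20) = 1, so the sample visits 20/1 = 20 distinct residues mod 20.
Start 10 is clinic day 10; the clinic days hit are 1, 2, 3, 4, 5, 6, 7, 8, 9, 10, 11, 12, 13, 14, 15, 16, 17, 18, 19, 20.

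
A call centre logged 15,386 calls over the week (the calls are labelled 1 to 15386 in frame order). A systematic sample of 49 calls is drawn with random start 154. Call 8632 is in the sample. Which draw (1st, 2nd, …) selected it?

k = 15386/49 = 314
position = (8632 − 154)/314 + 1 = 8478/314 + 1 = 27 + 1 = 28

28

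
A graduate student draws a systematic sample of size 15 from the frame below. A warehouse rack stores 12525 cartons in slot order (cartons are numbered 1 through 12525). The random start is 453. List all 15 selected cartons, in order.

k = N/n = 12525/15 = 835
carton 1: 453
carton 2: 453 + 835 = 1288
carton 3: 1288 + 835 = 2123
carton 4: 2123 + 835 = 2958
carton 5: 2958 + 835 = 3793
carton 6: 3793 + 835 = 4628
carton 7: 4628 + 835 = 5463
carton 8: 5463 + 835 = 6298
carton 9: 6298 + 835 = 7133
carton 10: 7133 + 835 = 7968
carton 11: 7968 + 835 = 8803
carton 12: 8803 + 835 = 9638
carton 13: 9638 + 835 = 10473
carton 14: 10473 + 835 = 11308
carton 15: 11308 + 835 = 12143

453, 1288, 2123, 2958, 3793, 4628, 5463, 6298, 7133, 7968, 8803, 9638, 10473, 11308, 12143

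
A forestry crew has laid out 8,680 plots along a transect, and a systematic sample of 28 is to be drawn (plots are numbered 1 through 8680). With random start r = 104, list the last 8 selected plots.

k = N/n = 8680/28 = 310
21st selection = 104 + 20×310 = 6304
22nd: 6304 + 310 = 6614
23rd: 6614 + 310 = 6924
24th: 6924 + 310 = 7234
25th: 7234 + 310 = 7544
26th: 7544 + 310 = 7854
27th: 7854 + 310 = 8164
28th: 8164 + 310 = 8474

6304, 6614, 6924, 7234, 7544, 7854, 8164, 8474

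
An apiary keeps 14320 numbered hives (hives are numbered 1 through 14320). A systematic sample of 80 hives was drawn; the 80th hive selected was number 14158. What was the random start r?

k = 14320/80 = 179
r = 14158 − (80−1)×179 = 14158 − 14141 = 17

17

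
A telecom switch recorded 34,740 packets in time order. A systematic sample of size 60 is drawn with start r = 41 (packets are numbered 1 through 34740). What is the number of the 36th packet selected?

20306

k = 34740/60 = 579
36th selection = r + (36−1)·k = 41 + 35×579 = 41 + 20265 = 20306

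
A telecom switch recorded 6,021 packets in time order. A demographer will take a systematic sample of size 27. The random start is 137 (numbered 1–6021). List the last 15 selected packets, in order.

k = N/n = 6021/27 = 223
13th selection = 137 + 12×223 = 2813
14th: 2813 + 223 = 3036
15th: 3036 + 223 = 3259
16th: 3259 + 223 = 3482
17th: 3482 + 223 = 3705
18th: 3705 + 223 = 3928
19th: 3928 + 223 = 4151
20th: 4151 + 223 = 4374
21st: 4374 + 223 = 4597
22nd: 4597 + 223 = 4820
23rd: 4820 + 223 = 5043
24th: 5043 + 223 = 5266
25th: 5266 + 223 = 5489
26th: 5489 + 223 = 5712
27th: 5712 + 223 = 5935

2813, 3036, 3259, 3482, 3705, 3928, 4151, 4374, 4597, 4820, 5043, 5266, 5489, 5712, 5935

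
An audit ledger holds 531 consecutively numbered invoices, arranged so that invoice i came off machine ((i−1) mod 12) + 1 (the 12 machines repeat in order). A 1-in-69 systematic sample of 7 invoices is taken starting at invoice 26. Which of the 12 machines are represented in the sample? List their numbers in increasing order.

Consecutive selections differ by k = 69, so their machine numbers differ by 69 mod 12 = 9.
gcd(69, 12) = 3, so the sample visits 12/3 = 4 distinct residues mod 12.
Start 26 is machine 2; the machines hit are 2, 5, 8, 11.

2, 5, 8, 11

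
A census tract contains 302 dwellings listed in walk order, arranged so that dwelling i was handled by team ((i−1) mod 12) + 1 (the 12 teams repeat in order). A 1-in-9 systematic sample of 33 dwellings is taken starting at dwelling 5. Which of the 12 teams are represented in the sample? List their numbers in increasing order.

Consecutive selections differ by k = 9, so their team numbers differ by 9 mod 12 = 9.
gcd(9, 12) = 3, so the sample visits 12/3 = 4 distinct residues mod 12.
Start 5 is team 5; the teams hit are 2, 5, 8, 11.

2, 5, 8, 11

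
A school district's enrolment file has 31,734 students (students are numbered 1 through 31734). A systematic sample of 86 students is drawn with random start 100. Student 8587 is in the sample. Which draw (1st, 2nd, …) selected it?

24

k = 31734/86 = 369
position = (8587 − 100)/369 + 1 = 8487/369 + 1 = 23 + 1 = 24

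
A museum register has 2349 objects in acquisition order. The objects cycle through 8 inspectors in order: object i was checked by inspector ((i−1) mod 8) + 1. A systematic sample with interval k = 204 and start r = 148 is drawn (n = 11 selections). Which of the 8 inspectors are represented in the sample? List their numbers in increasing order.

Consecutive selections differ by k = 204, so their inspector numbers differ by 204 mod 8 = 4.
gcd(204, 8) = 4, so the sample visits 8/4 = 2 distinct residues mod 8.
Start 148 is inspector 4; the inspectors hit are 4, 8.

4, 8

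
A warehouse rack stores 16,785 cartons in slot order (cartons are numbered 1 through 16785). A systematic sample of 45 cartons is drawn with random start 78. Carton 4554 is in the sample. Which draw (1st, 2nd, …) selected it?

k = 16785/45 = 373
position = (4554 − 78)/373 + 1 = 4476/373 + 1 = 12 + 1 = 13

13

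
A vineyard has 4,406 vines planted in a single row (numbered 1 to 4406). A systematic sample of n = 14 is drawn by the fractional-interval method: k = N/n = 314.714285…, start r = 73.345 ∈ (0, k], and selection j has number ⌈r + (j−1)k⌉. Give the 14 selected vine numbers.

74, 389, 703, 1018, 1333, 1647, 1962, 2277, 2592, 2906, 3221, 3536, 3850, 4165

j=1: r + 0k = 73.345 → ⌈·⌉ = 74
j=2: r + 1k = 388.059285… → ⌈·⌉ = 389
j=3: r + 2k = 702.773571… → ⌈·⌉ = 703
j=4: r + 3k = 1017.487857… → ⌈·⌉ = 1018
j=5: r + 4k = 1332.202142… → ⌈·⌉ = 1333
j=6: r + 5k = 1646.916428… → ⌈·⌉ = 1647
j=7: r + 6k = 1961.630714… → ⌈·⌉ = 1962
j=8: r + 7k = 2276.345 → ⌈·⌉ = 2277
j=9: r + 8k = 2591.059285… → ⌈·⌉ = 2592
j=10: r + 9k = 2905.773571… → ⌈·⌉ = 2906
j=11: r + 10k = 3220.487857… → ⌈·⌉ = 3221
j=12: r + 11k = 3535.202142… → ⌈·⌉ = 3536
j=13: r + 12k = 3849.916428… → ⌈·⌉ = 3850
j=14: r + 13k = 4164.630714… → ⌈·⌉ = 4165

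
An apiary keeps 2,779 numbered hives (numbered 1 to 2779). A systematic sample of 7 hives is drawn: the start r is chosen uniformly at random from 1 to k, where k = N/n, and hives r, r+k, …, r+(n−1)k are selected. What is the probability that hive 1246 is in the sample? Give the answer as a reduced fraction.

1/397

k = 2779/7 = 397.
Hive 1246 is selected iff r ≡ 1246 (mod 397); exactly one such r in {1,…,397}.
Inclusion probability = 1/397.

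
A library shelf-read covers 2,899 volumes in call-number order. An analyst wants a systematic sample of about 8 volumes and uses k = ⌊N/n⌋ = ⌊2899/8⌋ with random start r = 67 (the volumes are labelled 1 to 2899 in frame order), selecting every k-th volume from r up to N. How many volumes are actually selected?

8

k = ⌊2899/8⌋ = 362
Achieved size = ⌊(2899 − 67)/362⌋ + 1 = ⌊2832/362⌋ + 1 = 7 + 1 = 8
(last selection: 67 + 7×362 = 2601 ≤ 2899; next would be 2963 > 2899)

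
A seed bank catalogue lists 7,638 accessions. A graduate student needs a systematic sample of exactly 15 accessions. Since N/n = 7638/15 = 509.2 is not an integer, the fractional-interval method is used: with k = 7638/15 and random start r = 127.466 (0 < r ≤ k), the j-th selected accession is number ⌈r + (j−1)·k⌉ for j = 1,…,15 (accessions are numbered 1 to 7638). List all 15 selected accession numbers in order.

128, 637, 1146, 1656, 2165, 2674, 3183, 3692, 4202, 4711, 5220, 5729, 6238, 6748, 7257

j=1: r + 0k = 127.466 → ⌈·⌉ = 128
j=2: r + 1k = 636.666 → ⌈·⌉ = 637
j=3: r + 2k = 1145.866 → ⌈·⌉ = 1146
j=4: r + 3k = 1655.066 → ⌈·⌉ = 1656
j=5: r + 4k = 2164.266 → ⌈·⌉ = 2165
j=6: r + 5k = 2673.466 → ⌈·⌉ = 2674
j=7: r + 6k = 3182.666 → ⌈·⌉ = 3183
j=8: r + 7k = 3691.866 → ⌈·⌉ = 3692
j=9: r + 8k = 4201.066 → ⌈·⌉ = 4202
j=10: r + 9k = 4710.266 → ⌈·⌉ = 4711
j=11: r + 10k = 5219.466 → ⌈·⌉ = 5220
j=12: r + 11k = 5728.666 → ⌈·⌉ = 5729
j=13: r + 12k = 6237.866 → ⌈·⌉ = 6238
j=14: r + 13k = 6747.066 → ⌈·⌉ = 6748
j=15: r + 14k = 7256.266 → ⌈·⌉ = 7257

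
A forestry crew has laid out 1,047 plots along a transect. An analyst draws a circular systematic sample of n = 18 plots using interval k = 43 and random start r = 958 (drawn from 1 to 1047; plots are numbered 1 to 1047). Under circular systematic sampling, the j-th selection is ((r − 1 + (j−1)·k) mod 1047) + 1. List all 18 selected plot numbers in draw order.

958, 1001, 1044, 40, 83, 126, 169, 212, 255, 298, 341, 384, 427, 470, 513, 556, 599, 642

Selection 1: 958
Selection 2: 958 + 43 = 1001
Selection 3: 1001 + 43 = 1044
Selection 4: 1044 + 43 = 1087 → 1087 − 1047 = 40
Selection 5: 40 + 43 = 83
Selection 6: 83 + 43 = 126
Selection 7: 126 + 43 = 169
Selection 8: 169 + 43 = 212
Selection 9: 212 + 43 = 255
Selection 10: 255 + 43 = 298
Selection 11: 298 + 43 = 341
Selection 12: 341 + 43 = 384
Selection 13: 384 + 43 = 427
Selection 14: 427 + 43 = 470
Selection 15: 470 + 43 = 513
Selection 16: 513 + 43 = 556
Selection 17: 556 + 43 = 599
Selection 18: 599 + 43 = 642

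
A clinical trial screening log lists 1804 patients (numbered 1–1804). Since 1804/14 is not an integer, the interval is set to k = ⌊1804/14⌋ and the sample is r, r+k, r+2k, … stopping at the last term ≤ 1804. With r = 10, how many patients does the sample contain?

15

k = ⌊1804/14⌋ = 128
Achieved size = ⌊(1804 − 10)/128⌋ + 1 = ⌊1794/128⌋ + 1 = 14 + 1 = 15
(last selection: 10 + 14×128 = 1802 ≤ 1804; next would be 1930 > 1804)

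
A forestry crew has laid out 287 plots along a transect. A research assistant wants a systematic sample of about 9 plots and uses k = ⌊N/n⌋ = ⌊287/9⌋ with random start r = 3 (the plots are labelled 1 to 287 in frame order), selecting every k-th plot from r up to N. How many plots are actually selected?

k = ⌊287/9⌋ = 31
Achieved size = ⌊(287 − 3)/31⌋ + 1 = ⌊284/31⌋ + 1 = 9 + 1 = 10
(last selection: 3 + 9×31 = 282 ≤ 287; next would be 313 > 287)

10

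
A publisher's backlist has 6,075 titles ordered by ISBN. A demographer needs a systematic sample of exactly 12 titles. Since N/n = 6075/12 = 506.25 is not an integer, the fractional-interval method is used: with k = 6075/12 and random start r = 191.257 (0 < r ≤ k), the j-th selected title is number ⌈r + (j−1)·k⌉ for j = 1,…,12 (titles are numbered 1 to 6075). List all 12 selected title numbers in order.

192, 698, 1204, 1711, 2217, 2723, 3229, 3736, 4242, 4748, 5254, 5761

j=1: r + 0k = 191.257 → ⌈·⌉ = 192
j=2: r + 1k = 697.507 → ⌈·⌉ = 698
j=3: r + 2k = 1203.757 → ⌈·⌉ = 1204
j=4: r + 3k = 1710.007 → ⌈·⌉ = 1711
j=5: r + 4k = 2216.257 → ⌈·⌉ = 2217
j=6: r + 5k = 2722.507 → ⌈·⌉ = 2723
j=7: r + 6k = 3228.757 → ⌈·⌉ = 3229
j=8: r + 7k = 3735.007 → ⌈·⌉ = 3736
j=9: r + 8k = 4241.257 → ⌈·⌉ = 4242
j=10: r + 9k = 4747.507 → ⌈·⌉ = 4748
j=11: r + 10k = 5253.757 → ⌈·⌉ = 5254
j=12: r + 11k = 5760.007 → ⌈·⌉ = 5761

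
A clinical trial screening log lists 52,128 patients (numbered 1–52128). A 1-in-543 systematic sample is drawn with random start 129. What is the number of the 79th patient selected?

42483

k = 543
79th selection = r + (79−1)·k = 129 + 78×543 = 129 + 42354 = 42483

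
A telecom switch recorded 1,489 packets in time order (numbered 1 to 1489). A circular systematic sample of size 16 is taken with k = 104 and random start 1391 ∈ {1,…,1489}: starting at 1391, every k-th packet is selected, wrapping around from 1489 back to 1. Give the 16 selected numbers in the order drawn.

Selection 1: 1391
Selection 2: 1391 + 104 = 1495 → 1495 − 1489 = 6
Selection 3: 6 + 104 = 110
Selection 4: 110 + 104 = 214
Selection 5: 214 + 104 = 318
Selection 6: 318 + 104 = 422
Selection 7: 422 + 104 = 526
Selection 8: 526 + 104 = 630
Selection 9: 630 + 104 = 734
Selection 10: 734 + 104 = 838
Selection 11: 838 + 104 = 942
Selection 12: 942 + 104 = 1046
Selection 13: 1046 + 104 = 1150
Selection 14: 1150 + 104 = 1254
Selection 15: 1254 + 104 = 1358
Selection 16: 1358 + 104 = 1462

1391, 6, 110, 214, 318, 422, 526, 630, 734, 838, 942, 1046, 1150, 1254, 1358, 1462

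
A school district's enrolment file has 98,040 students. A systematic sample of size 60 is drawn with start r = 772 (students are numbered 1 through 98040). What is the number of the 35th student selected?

k = 98040/60 = 1634
35th selection = r + (35−1)·k = 772 + 34×1634 = 772 + 55556 = 56328

56328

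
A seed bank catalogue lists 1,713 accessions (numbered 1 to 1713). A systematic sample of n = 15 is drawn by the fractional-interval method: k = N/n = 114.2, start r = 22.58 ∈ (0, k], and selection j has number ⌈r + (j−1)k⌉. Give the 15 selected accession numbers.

23, 137, 251, 366, 480, 594, 708, 822, 937, 1051, 1165, 1279, 1393, 1508, 1622

j=1: r + 0k = 22.58 → ⌈·⌉ = 23
j=2: r + 1k = 136.78 → ⌈·⌉ = 137
j=3: r + 2k = 250.98 → ⌈·⌉ = 251
j=4: r + 3k = 365.18 → ⌈·⌉ = 366
j=5: r + 4k = 479.38 → ⌈·⌉ = 480
j=6: r + 5k = 593.58 → ⌈·⌉ = 594
j=7: r + 6k = 707.78 → ⌈·⌉ = 708
j=8: r + 7k = 821.98 → ⌈·⌉ = 822
j=9: r + 8k = 936.18 → ⌈·⌉ = 937
j=10: r + 9k = 1050.38 → ⌈·⌉ = 1051
j=11: r + 10k = 1164.58 → ⌈·⌉ = 1165
j=12: r + 11k = 1278.78 → ⌈·⌉ = 1279
j=13: r + 12k = 1392.98 → ⌈·⌉ = 1393
j=14: r + 13k = 1507.18 → ⌈·⌉ = 1508
j=15: r + 14k = 1621.38 → ⌈·⌉ = 1622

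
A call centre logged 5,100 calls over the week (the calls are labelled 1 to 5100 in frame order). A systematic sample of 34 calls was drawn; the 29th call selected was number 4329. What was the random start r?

129

k = 5100/34 = 150
r = 4329 − (29−1)×150 = 4329 − 4200 = 129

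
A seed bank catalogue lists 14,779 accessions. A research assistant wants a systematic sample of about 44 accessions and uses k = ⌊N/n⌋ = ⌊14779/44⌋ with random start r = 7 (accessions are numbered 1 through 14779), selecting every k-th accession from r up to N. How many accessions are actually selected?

k = ⌊14779/44⌋ = 335
Achieved size = ⌊(14779 − 7)/335⌋ + 1 = ⌊14772/335⌋ + 1 = 44 + 1 = 45
(last selection: 7 + 44×335 = 14747 ≤ 14779; next would be 15082 > 14779)

45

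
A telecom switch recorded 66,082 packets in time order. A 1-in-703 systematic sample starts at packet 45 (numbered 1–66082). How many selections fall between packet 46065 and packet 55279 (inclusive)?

13

k = 703
First selection ≥ 46065: 45 + ⌈(46065−45)/703⌉·703 = 45 + 66×703 = 46443
Last selection ≤ 55279: 45 + ⌊(55279−45)/703⌋·703 = 45 + 78×703 = 54879
Count = 78 − 66 + 1 = 13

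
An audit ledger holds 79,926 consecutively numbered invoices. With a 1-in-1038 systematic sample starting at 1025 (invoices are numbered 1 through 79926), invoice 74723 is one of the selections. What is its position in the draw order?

k = 1038
position = (74723 − 1025)/1038 + 1 = 73698/1038 + 1 = 71 + 1 = 72

72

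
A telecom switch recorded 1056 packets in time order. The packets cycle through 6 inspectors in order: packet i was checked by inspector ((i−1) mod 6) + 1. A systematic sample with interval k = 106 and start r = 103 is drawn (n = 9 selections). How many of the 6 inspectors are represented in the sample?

Consecutive selections differ by k = 106, so their inspector numbers differ by 106 mod 6 = 4.
gcd(106, 6) = 2, so the sample visits 6/2 = 3 distinct residues mod 6.
Start 103 is inspector 1; the inspectors hit are 1, 3, 5.

3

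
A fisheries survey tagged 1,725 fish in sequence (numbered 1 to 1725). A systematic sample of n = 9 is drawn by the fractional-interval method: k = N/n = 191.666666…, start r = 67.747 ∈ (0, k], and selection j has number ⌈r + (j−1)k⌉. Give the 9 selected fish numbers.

68, 260, 452, 643, 835, 1027, 1218, 1410, 1602

j=1: r + 0k = 67.747 → ⌈·⌉ = 68
j=2: r + 1k = 259.413666… → ⌈·⌉ = 260
j=3: r + 2k = 451.080333… → ⌈·⌉ = 452
j=4: r + 3k = 642.747 → ⌈·⌉ = 643
j=5: r + 4k = 834.413666… → ⌈·⌉ = 835
j=6: r + 5k = 1026.080333… → ⌈·⌉ = 1027
j=7: r + 6k = 1217.747 → ⌈·⌉ = 1218
j=8: r + 7k = 1409.413666… → ⌈·⌉ = 1410
j=9: r + 8k = 1601.080333… → ⌈·⌉ = 1602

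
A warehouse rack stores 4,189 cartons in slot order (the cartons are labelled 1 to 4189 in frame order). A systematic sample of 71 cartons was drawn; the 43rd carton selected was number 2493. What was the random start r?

k = 4189/71 = 59
r = 2493 − (43−1)×59 = 2493 − 2478 = 15

15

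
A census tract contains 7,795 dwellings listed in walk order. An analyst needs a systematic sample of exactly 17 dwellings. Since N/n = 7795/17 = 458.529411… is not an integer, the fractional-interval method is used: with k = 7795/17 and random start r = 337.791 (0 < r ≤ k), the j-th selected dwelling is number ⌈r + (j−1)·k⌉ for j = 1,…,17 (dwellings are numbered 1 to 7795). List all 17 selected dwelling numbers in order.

j=1: r + 0k = 337.791 → ⌈·⌉ = 338
j=2: r + 1k = 796.320411… → ⌈·⌉ = 797
j=3: r + 2k = 1254.849823… → ⌈·⌉ = 1255
j=4: r + 3k = 1713.379235… → ⌈·⌉ = 1714
j=5: r + 4k = 2171.908647… → ⌈·⌉ = 2172
j=6: r + 5k = 2630.438058… → ⌈·⌉ = 2631
j=7: r + 6k = 3088.967470… → ⌈·⌉ = 3089
j=8: r + 7k = 3547.496882… → ⌈·⌉ = 3548
j=9: r + 8k = 4006.026294… → ⌈·⌉ = 4007
j=10: r + 9k = 4464.555705… → ⌈·⌉ = 4465
j=11: r + 10k = 4923.085117… → ⌈·⌉ = 4924
j=12: r + 11k = 5381.614529… → ⌈·⌉ = 5382
j=13: r + 12k = 5840.143941… → ⌈·⌉ = 5841
j=14: r + 13k = 6298.673352… → ⌈·⌉ = 6299
j=15: r + 14k = 6757.202764… → ⌈·⌉ = 6758
j=16: r + 15k = 7215.732176… → ⌈·⌉ = 7216
j=17: r + 16k = 7674.261588… → ⌈·⌉ = 7675

338, 797, 1255, 1714, 2172, 2631, 3089, 3548, 4007, 4465, 4924, 5382, 5841, 6299, 6758, 7216, 7675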